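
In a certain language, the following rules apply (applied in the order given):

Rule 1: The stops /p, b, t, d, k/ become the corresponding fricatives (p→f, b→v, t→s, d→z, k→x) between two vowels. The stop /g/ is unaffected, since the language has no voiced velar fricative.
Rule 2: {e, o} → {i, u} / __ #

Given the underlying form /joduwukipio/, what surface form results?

Rule 1 (intervocalic spirantization): /d/ is a stop between vowels /o/ and /u/, so it spirantizes to the fricative [z]. /k/ is a stop between vowels /u/ and /i/, so it spirantizes to the fricative [x]. /p/ is a stop between vowels /i/ and /i/, so it spirantizes to the fricative [f]. /joduwukipio/ → jozuwuxifio.
Rule 2 (final vowel raising): /o/ is a mid vowel in word-final position, so it raises to [u]. /jozuwuxifio/ → jozuwuxifiu.

jozuwuxifiu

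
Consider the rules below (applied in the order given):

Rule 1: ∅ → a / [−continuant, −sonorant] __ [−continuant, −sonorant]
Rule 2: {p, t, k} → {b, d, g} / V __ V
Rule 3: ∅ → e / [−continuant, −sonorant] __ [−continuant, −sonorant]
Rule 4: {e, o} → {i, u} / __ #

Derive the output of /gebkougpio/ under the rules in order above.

gebagougabiu

Rule 1 (stop-cluster a-epenthesis): /b/ and /k/ form a stop–stop cluster, so [a] is inserted between them. /g/ and /p/ form a stop–stop cluster, so [a] is inserted between them. /gebkougpio/ → gebakougapio.
Rule 2 (intervocalic voicing): /k/ is a voiceless stop between vowels /a/ and /o/, so it voices to [g]. /p/ is a voiceless stop between vowels /a/ and /i/, so it voices to [b]. /gebakougapio/ → gebagougabio.
Rule 3 (stop-cluster e-epenthesis): no segment meets the environment; /gebagougabio/ is unchanged.
Rule 4 (final vowel raising): /o/ is a mid vowel in word-final position, so it raises to [u]. /gebagougabio/ → gebagougabiu.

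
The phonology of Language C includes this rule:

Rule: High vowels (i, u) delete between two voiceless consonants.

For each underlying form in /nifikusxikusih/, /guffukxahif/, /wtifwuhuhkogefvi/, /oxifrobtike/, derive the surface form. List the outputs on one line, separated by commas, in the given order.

nifksxksh, guffkxahf, wtfwuhhkogefvi, oxfrobtke

/nifikusxikusih/: /i/ is a high vowel flanked by voiceless consonants /f/ and /k/, so it deletes. /u/ is a high vowel flanked by voiceless consonants /k/ and /s/, so it deletes. /i/ is a high vowel flanked by voiceless consonants /x/ and /k/, so it deletes. /u/ is a high vowel flanked by voiceless consonants /k/ and /s/, so it deletes. /i/ is a high vowel flanked by voiceless consonants /s/ and /h/, so it deletes. → [nifksxksh].
/guffukxahif/: /u/ is a high vowel flanked by voiceless consonants /f/ and /k/, so it deletes. /i/ is a high vowel flanked by voiceless consonants /h/ and /f/, so it deletes. → [guffkxahf].
/wtifwuhuhkogefvi/: /i/ is a high vowel flanked by voiceless consonants /t/ and /f/, so it deletes. /u/ is a high vowel flanked by voiceless consonants /h/ and /h/, so it deletes. → [wtfwuhhkogefvi].
/oxifrobtike/: /i/ is a high vowel flanked by voiceless consonants /x/ and /f/, so it deletes. /i/ is a high vowel flanked by voiceless consonants /t/ and /k/, so it deletes. → [oxfrobtke].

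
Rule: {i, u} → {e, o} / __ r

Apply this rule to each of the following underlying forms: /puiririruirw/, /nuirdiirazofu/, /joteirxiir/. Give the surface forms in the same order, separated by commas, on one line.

/puiririruirw/: /i/ is a high vowel immediately before /r/, so it lowers to [e]. /i/ is a high vowel immediately before /r/, so it lowers to [e]. /i/ is a high vowel immediately before /r/, so it lowers to [e]. /i/ is a high vowel immediately before /r/, so it lowers to [e]. → [puerereruerw].
/nuirdiirazofu/: /i/ is a high vowel immediately before /r/, so it lowers to [e]. /i/ is a high vowel immediately before /r/, so it lowers to [e]. → [nuerdierazofu].
/joteirxiir/: /i/ is a high vowel immediately before /r/, so it lowers to [e]. /i/ is a high vowel immediately before /r/, so it lowers to [e]. → [joteerxier].

puerereruerw, nuerdierazofu, joteerxier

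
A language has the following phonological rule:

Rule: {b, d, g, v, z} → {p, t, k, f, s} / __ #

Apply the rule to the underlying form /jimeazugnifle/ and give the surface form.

jimeazugnifle

No segment of /jimeazugnifle/ meets the structural description of the rule, so the form surfaces unchanged.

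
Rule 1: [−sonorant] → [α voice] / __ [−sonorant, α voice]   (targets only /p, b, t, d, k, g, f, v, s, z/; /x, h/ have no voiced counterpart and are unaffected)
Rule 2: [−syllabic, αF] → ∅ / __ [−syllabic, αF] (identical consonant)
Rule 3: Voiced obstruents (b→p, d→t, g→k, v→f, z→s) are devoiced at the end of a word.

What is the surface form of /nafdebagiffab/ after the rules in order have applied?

navdebagifap

Rule 1 (regressive voicing assimilation): /f/ precedes the voiced obstruent /d/, so it voices to [v] by assimilation. /nafdebagiffab/ → navdebagiffab.
Rule 2 (degemination): /ff/ is a geminate; the first /f/ deletes. /navdebagiffab/ → navdebagifab.
Rule 3 (final devoicing): /b/ is a voiced obstruent in word-final position, so it devoices to [p]. /navdebagifab/ → navdebagifap.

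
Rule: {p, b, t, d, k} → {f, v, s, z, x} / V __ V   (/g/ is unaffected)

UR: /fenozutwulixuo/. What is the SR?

fenozutwulixuo

No segment of /fenozutwulixuo/ meets the structural description of the rule, so the form surfaces unchanged.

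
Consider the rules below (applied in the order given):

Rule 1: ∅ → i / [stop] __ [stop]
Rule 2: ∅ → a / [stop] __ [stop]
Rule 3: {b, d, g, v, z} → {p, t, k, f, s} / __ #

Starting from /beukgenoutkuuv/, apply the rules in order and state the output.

beukigenoutikuuf

Rule 1 (stop-cluster i-epenthesis): /k/ and /g/ form a stop–stop cluster, so [i] is inserted between them. /t/ and /k/ form a stop–stop cluster, so [i] is inserted between them. /beukgenoutkuuv/ → beukigenoutikuuv.
Rule 2 (stop-cluster a-epenthesis): no segment meets the environment; /beukigenoutikuuv/ is unchanged.
Rule 3 (final devoicing): /v/ is a voiced obstruent in word-final position, so it devoices to [f]. /beukigenoutikuuv/ → beukigenoutikuuf.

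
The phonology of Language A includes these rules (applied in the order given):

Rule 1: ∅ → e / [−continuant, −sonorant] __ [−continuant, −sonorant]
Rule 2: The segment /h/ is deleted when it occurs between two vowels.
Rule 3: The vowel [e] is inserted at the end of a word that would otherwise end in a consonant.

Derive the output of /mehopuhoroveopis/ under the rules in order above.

Rule 1 (stop-cluster e-epenthesis): no segment meets the environment; /mehopuhoroveopis/ is unchanged.
Rule 2 (intervocalic h-deletion): /h/ occurs between vowels /e/ and /o/, so it deletes. /h/ occurs between vowels /u/ and /o/, so it deletes. /mehopuhoroveopis/ → meopuoroveopis.
Rule 3 (final e-epenthesis): the form ends in the consonant /s/, so [e] is inserted word-finally. /meopuoroveopis/ → meopuoroveopise.

meopuoroveopise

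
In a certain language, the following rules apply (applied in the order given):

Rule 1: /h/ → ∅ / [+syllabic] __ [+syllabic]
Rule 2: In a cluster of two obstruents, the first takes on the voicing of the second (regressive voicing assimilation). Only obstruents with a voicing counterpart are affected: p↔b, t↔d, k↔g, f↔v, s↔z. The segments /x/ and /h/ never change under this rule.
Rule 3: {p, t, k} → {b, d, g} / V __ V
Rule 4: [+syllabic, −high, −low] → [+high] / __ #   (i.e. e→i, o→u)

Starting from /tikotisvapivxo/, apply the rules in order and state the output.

Rule 1 (intervocalic h-deletion): no segment meets the environment; /tikotisvapivxo/ is unchanged.
Rule 2 (regressive voicing assimilation): /s/ precedes the voiced obstruent /v/, so it voices to [z] by assimilation. /v/ precedes the voiceless obstruent /x/, so it devoices to [f] by assimilation. /tikotisvapivxo/ → tikotizvapifxo.
Rule 3 (intervocalic voicing): /k/ is a voiceless stop between vowels /i/ and /o/, so it voices to [g]. /t/ is a voiceless stop between vowels /o/ and /i/, so it voices to [d]. /p/ is a voiceless stop between vowels /a/ and /i/, so it voices to [b]. /tikotizvapifxo/ → tigodizvabifxo.
Rule 4 (final vowel raising): /o/ is a mid vowel in word-final position, so it raises to [u]. /tigodizvabifxo/ → tigodizvabifxu.

tigodizvabifxu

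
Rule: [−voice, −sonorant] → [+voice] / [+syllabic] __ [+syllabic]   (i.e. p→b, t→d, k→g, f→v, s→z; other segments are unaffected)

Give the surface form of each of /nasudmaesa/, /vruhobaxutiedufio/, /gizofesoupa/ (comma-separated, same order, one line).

/nasudmaesa/: /s/ is a voiceless obstruent between vowels /a/ and /u/, so it voices to [z]. /s/ is a voiceless obstruent between vowels /e/ and /a/, so it voices to [z]. → [nazudmaeza].
/vruhobaxutiedufio/: /t/ is a voiceless obstruent between vowels /u/ and /i/, so it voices to [d]. /f/ is a voiceless obstruent between vowels /u/ and /i/, so it voices to [v]. → [vruhobaxudieduvio].
/gizofesoupa/: /f/ is a voiceless obstruent between vowels /o/ and /e/, so it voices to [v]. /s/ is a voiceless obstruent between vowels /e/ and /o/, so it voices to [z]. /p/ is a voiceless obstruent between vowels /u/ and /a/, so it voices to [b]. → [gizovezouba].

nazudmaeza, vruhobaxudieduvio, gizovezouba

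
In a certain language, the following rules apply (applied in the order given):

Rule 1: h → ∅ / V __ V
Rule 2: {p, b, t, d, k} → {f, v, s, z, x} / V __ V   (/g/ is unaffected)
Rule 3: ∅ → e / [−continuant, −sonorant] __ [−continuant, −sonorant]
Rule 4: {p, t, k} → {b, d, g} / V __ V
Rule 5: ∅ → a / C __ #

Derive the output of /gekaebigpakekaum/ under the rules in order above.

gexaevigebaxexauma

Rule 1 (intervocalic h-deletion): no segment meets the environment; /gekaebigpakekaum/ is unchanged.
Rule 2 (intervocalic spirantization): /k/ is a stop between vowels /e/ and /a/, so it spirantizes to the fricative [x]. /b/ is a stop between vowels /e/ and /i/, so it spirantizes to the fricative [v]. /k/ is a stop between vowels /a/ and /e/, so it spirantizes to the fricative [x]. /k/ is a stop between vowels /e/ and /a/, so it spirantizes to the fricative [x]. /gekaebigpakekaum/ → gexaevigpaxexaum.
Rule 3 (stop-cluster e-epenthesis): /g/ and /p/ form a stop–stop cluster, so [e] is inserted between them. /gexaevigpaxexaum/ → gexaevigepaxexaum.
Rule 4 (intervocalic voicing): /p/ is a voiceless stop between vowels /e/ and /a/, so it voices to [b]. /gexaevigepaxexaum/ → gexaevigebaxexaum.
Rule 5 (final a-epenthesis): the form ends in the consonant /m/, so [a] is inserted word-finally. /gexaevigebaxexaum/ → gexaevigebaxexauma.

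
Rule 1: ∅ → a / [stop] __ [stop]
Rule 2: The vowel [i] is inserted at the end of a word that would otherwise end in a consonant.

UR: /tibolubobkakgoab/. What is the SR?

Rule 1 (stop-cluster a-epenthesis): /b/ and /k/ form a stop–stop cluster, so [a] is inserted between them. /k/ and /g/ form a stop–stop cluster, so [a] is inserted between them. /tibolubobkakgoab/ → tibolubobakakagoab.
Rule 2 (final i-epenthesis): the form ends in the consonant /b/, so [i] is inserted word-finally. /tibolubobakakagoab/ → tibolubobakakagoabi.

tibolubobakakagoabi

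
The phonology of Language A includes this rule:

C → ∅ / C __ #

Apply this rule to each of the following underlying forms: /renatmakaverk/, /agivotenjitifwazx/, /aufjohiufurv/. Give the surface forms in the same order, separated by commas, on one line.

renatmakaver, agivotenjitifwaz, aufjohiufur

/renatmakaverk/: /k/ is the second consonant of a word-final cluster /rk/, so it deletes. → [renatmakaver].
/agivotenjitifwazx/: /x/ is the second consonant of a word-final cluster /zx/, so it deletes. → [agivotenjitifwaz].
/aufjohiufurv/: /v/ is the second consonant of a word-final cluster /rv/, so it deletes. → [aufjohiufur].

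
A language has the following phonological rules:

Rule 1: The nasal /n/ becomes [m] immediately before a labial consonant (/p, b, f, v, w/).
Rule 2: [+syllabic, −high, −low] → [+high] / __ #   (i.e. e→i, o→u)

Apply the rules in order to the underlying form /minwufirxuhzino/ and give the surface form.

mimwufirxuhzinu

Rule 1 (nasal place assimilation): /n/ precedes the labial consonant /w/, so it assimilates in place to [m]. /minwufirxuhzino/ → mimwufirxuhzino.
Rule 2 (final vowel raising): /o/ is a mid vowel in word-final position, so it raises to [u]. /mimwufirxuhzino/ → mimwufirxuhzinu.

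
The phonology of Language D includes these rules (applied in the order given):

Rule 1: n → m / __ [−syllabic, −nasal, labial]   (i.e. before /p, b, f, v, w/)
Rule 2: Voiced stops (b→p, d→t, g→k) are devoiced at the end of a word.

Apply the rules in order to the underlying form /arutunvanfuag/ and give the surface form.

Rule 1 (nasal place assimilation): /n/ precedes the labial consonant /v/, so it assimilates in place to [m]. /n/ precedes the labial consonant /f/, so it assimilates in place to [m]. /arutunvanfuag/ → arutumvamfuag.
Rule 2 (final devoicing): /g/ is a voiced stop in word-final position, so it devoices to [k]. /arutumvamfuag/ → arutumvamfuak.

arutumvamfuak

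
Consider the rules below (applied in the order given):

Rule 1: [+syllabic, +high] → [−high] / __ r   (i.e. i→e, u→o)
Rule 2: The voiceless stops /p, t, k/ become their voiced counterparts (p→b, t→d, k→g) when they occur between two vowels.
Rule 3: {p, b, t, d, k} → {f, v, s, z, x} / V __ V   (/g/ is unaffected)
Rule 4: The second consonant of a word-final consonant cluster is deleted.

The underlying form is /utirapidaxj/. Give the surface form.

Rule 1 (pre-rhotic lowering): /i/ is a high vowel immediately before /r/, so it lowers to [e]. /utirapidaxj/ → uterapidaxj.
Rule 2 (intervocalic voicing): /t/ is a voiceless stop between vowels /u/ and /e/, so it voices to [d]. /p/ is a voiceless stop between vowels /a/ and /i/, so it voices to [b]. /uterapidaxj/ → uderabidaxj.
Rule 3 (intervocalic spirantization): /d/ is a stop between vowels /u/ and /e/, so it spirantizes to the fricative [z]. /b/ is a stop between vowels /a/ and /i/, so it spirantizes to the fricative [v]. /d/ is a stop between vowels /i/ and /a/, so it spirantizes to the fricative [z]. /uderabidaxj/ → uzeravizaxj.
Rule 4 (final cluster simplification): /j/ is the second consonant of a word-final cluster /xj/, so it deletes. /uzeravizaxj/ → uzeravizax.

uzeravizax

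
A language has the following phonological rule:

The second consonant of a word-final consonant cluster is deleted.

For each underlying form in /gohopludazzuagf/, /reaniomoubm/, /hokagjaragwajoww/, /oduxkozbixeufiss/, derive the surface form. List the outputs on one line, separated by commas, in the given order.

gohopludazzuag, reaniomoub, hokagjaragwajow, oduxkozbixeufis

/gohopludazzuagf/: /f/ is the second consonant of a word-final cluster /gf/, so it deletes. → [gohopludazzuag].
/reaniomoubm/: /m/ is the second consonant of a word-final cluster /bm/, so it deletes. → [reaniomoub].
/hokagjaragwajoww/: /w/ is the second consonant of a word-final cluster /ww/, so it deletes. → [hokagjaragwajow].
/oduxkozbixeufiss/: /s/ is the second consonant of a word-final cluster /ss/, so it deletes. → [oduxkozbixeufis].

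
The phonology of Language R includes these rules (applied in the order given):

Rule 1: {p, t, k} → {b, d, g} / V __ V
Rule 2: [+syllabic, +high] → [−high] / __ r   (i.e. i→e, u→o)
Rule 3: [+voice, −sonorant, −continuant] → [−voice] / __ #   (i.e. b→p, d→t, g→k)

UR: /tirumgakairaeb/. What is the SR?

terumgagaeraep

Rule 1 (intervocalic voicing): /k/ is a voiceless stop between vowels /a/ and /a/, so it voices to [g]. /tirumgakairaeb/ → tirumgagairaeb.
Rule 2 (pre-rhotic lowering): /i/ is a high vowel immediately before /r/, so it lowers to [e]. /i/ is a high vowel immediately before /r/, so it lowers to [e]. /tirumgagairaeb/ → terumgagaeraeb.
Rule 3 (final devoicing): /b/ is a voiced stop in word-final position, so it devoices to [p]. /terumgagaeraeb/ → terumgagaeraep.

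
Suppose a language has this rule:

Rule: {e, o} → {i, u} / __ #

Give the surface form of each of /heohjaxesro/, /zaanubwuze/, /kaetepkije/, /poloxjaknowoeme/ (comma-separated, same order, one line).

heohjaxesru, zaanubwuzi, kaetepkiji, poloxjaknowoemi

/heohjaxesro/: /o/ is a mid vowel in word-final position, so it raises to [u]. → [heohjaxesru].
/zaanubwuze/: /e/ is a mid vowel in word-final position, so it raises to [i]. → [zaanubwuzi].
/kaetepkije/: /e/ is a mid vowel in word-final position, so it raises to [i]. → [kaetepkiji].
/poloxjaknowoeme/: /e/ is a mid vowel in word-final position, so it raises to [i]. → [poloxjaknowoemi].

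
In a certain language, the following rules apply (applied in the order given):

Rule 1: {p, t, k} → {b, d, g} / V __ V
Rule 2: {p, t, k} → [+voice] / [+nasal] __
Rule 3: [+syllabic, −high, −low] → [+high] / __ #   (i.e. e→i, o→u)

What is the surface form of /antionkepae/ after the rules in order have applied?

andiongebai

Rule 1 (intervocalic voicing): /p/ is a voiceless stop between vowels /e/ and /a/, so it voices to [b]. /antionkepae/ → antionkebae.
Rule 2 (post-nasal voicing): /t/ is a voiceless stop immediately after the nasal /n/, so it voices to [d]. /k/ is a voiceless stop immediately after the nasal /n/, so it voices to [g]. /antionkebae/ → andiongebae.
Rule 3 (final vowel raising): /e/ is a mid vowel in word-final position, so it raises to [i]. /andiongebae/ → andiongebai.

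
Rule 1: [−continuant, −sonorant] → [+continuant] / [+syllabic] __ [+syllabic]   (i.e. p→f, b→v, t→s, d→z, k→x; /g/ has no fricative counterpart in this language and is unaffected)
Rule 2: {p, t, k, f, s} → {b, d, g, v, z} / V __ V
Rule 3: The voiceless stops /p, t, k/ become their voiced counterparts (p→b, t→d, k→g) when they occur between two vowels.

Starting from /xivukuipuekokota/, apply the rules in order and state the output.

Rule 1 (intervocalic spirantization): /k/ is a stop between vowels /u/ and /u/, so it spirantizes to the fricative [x]. /p/ is a stop between vowels /i/ and /u/, so it spirantizes to the fricative [f]. /k/ is a stop between vowels /e/ and /o/, so it spirantizes to the fricative [x]. /k/ is a stop between vowels /o/ and /o/, so it spirantizes to the fricative [x]. /t/ is a stop between vowels /o/ and /a/, so it spirantizes to the fricative [s]. /xivukuipuekokota/ → xivuxuifuexoxosa.
Rule 2 (intervocalic voicing): /f/ is a voiceless obstruent between vowels /i/ and /u/, so it voices to [v]. /s/ is a voiceless obstruent between vowels /o/ and /a/, so it voices to [z]. /xivuxuifuexoxosa/ → xivuxuivuexoxoza.
Rule 3 (intervocalic voicing): no segment meets the environment; /xivuxuivuexoxoza/ is unchanged.

xivuxuivuexoxoza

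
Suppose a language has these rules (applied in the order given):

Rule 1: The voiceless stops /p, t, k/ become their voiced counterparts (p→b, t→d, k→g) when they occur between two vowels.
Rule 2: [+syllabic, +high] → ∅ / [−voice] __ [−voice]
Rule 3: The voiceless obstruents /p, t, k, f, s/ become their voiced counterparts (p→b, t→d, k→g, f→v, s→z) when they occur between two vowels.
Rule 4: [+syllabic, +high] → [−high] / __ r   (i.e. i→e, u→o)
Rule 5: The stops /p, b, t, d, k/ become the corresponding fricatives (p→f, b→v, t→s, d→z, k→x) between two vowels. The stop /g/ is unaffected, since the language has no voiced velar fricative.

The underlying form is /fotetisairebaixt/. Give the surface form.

fozezizaerevaixt

Rule 1 (intervocalic voicing): /t/ is a voiceless stop between vowels /o/ and /e/, so it voices to [d]. /t/ is a voiceless stop between vowels /e/ and /i/, so it voices to [d]. /fotetisairebaixt/ → fodedisairebaixt.
Rule 2 (high vowel syncope): no segment meets the environment; /fodedisairebaixt/ is unchanged.
Rule 3 (intervocalic voicing): /s/ is a voiceless obstruent between vowels /i/ and /a/, so it voices to [z]. /fodedisairebaixt/ → fodedizairebaixt.
Rule 4 (pre-rhotic lowering): /i/ is a high vowel immediately before /r/, so it lowers to [e]. /fodedizairebaixt/ → fodedizaerebaixt.
Rule 5 (intervocalic spirantization): /d/ is a stop between vowels /o/ and /e/, so it spirantizes to the fricative [z]. /d/ is a stop between vowels /e/ and /i/, so it spirantizes to the fricative [z]. /b/ is a stop between vowels /e/ and /a/, so it spirantizes to the fricative [v]. /fodedizaerebaixt/ → fozezizaerevaixt.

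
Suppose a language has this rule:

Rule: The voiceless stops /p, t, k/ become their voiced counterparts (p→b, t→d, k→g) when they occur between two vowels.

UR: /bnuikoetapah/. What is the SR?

/k/ is a voiceless stop between vowels /i/ and /o/, so it voices to [g].
/t/ is a voiceless stop between vowels /e/ and /a/, so it voices to [d].
/p/ is a voiceless stop between vowels /a/ and /a/, so it voices to [b].
Surface form: [bnuigoedabah].

bnuigoedabah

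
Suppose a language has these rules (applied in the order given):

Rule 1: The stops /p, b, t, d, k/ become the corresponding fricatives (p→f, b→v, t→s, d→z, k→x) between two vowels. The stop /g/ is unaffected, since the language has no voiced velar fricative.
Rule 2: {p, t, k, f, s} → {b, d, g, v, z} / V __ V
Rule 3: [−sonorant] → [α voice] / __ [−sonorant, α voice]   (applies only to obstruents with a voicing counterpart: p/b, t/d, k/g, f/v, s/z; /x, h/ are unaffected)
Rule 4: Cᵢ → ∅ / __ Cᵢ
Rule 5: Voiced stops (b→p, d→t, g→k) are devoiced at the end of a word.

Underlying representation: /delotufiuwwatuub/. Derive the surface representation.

Rule 1 (intervocalic spirantization): /t/ is a stop between vowels /o/ and /u/, so it spirantizes to the fricative [s]. /t/ is a stop between vowels /a/ and /u/, so it spirantizes to the fricative [s]. /delotufiuwwatuub/ → delosufiuwwasuub.
Rule 2 (intervocalic voicing): /s/ is a voiceless obstruent between vowels /o/ and /u/, so it voices to [z]. /f/ is a voiceless obstruent between vowels /u/ and /i/, so it voices to [v]. /s/ is a voiceless obstruent between vowels /a/ and /u/, so it voices to [z]. /delosufiuwwasuub/ → delozuviuwwazuub.
Rule 3 (regressive voicing assimilation): no segment meets the environment; /delozuviuwwazuub/ is unchanged.
Rule 4 (degemination): /ww/ is a geminate; the first /w/ deletes. /delozuviuwwazuub/ → delozuviuwazuub.
Rule 5 (final devoicing): /b/ is a voiced stop in word-final position, so it devoices to [p]. /delozuviuwazuub/ → delozuviuwazuup.

delozuviuwazuup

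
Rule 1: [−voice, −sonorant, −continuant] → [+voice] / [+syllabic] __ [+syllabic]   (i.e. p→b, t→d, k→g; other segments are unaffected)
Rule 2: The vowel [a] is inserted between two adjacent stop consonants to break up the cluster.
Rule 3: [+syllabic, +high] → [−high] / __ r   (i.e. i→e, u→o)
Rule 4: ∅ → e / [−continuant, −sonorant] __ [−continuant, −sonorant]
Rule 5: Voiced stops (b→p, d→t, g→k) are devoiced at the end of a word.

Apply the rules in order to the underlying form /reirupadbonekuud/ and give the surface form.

Rule 1 (intervocalic voicing): /p/ is a voiceless stop between vowels /u/ and /a/, so it voices to [b]. /k/ is a voiceless stop between vowels /e/ and /u/, so it voices to [g]. /reirupadbonekuud/ → reirubadboneguud.
Rule 2 (stop-cluster a-epenthesis): /d/ and /b/ form a stop–stop cluster, so [a] is inserted between them. /reirubadboneguud/ → reirubadaboneguud.
Rule 3 (pre-rhotic lowering): /i/ is a high vowel immediately before /r/, so it lowers to [e]. /reirubadaboneguud/ → reerubadaboneguud.
Rule 4 (stop-cluster e-epenthesis): no segment meets the environment; /reerubadaboneguud/ is unchanged.
Rule 5 (final devoicing): /d/ is a voiced stop in word-final position, so it devoices to [t]. /reerubadaboneguud/ → reerubadaboneguut.

reerubadaboneguut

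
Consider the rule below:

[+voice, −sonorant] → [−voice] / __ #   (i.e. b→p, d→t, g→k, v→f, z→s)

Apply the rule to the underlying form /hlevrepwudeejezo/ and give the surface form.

hlevrepwudeejezo

No segment of /hlevrepwudeejezo/ meets the structural description of the rule, so the form surfaces unchanged.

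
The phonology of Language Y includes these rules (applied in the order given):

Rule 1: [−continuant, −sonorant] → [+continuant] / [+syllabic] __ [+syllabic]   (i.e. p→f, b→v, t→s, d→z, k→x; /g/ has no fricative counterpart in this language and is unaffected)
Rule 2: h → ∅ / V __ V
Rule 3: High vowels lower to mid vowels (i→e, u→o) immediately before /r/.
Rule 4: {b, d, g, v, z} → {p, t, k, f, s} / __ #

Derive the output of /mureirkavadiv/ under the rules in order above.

moreerkavazif

Rule 1 (intervocalic spirantization): /d/ is a stop between vowels /a/ and /i/, so it spirantizes to the fricative [z]. /mureirkavadiv/ → mureirkavaziv.
Rule 2 (intervocalic h-deletion): no segment meets the environment; /mureirkavaziv/ is unchanged.
Rule 3 (pre-rhotic lowering): /u/ is a high vowel immediately before /r/, so it lowers to [o]. /i/ is a high vowel immediately before /r/, so it lowers to [e]. /mureirkavaziv/ → moreerkavaziv.
Rule 4 (final devoicing): /v/ is a voiced obstruent in word-final position, so it devoices to [f]. /moreerkavaziv/ → moreerkavazif.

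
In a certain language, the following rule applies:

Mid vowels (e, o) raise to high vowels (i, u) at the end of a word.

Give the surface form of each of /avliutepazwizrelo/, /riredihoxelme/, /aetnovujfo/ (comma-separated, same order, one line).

avliutepazwizrelu, riredihoxelmi, aetnovujfu

/avliutepazwizrelo/: /o/ is a mid vowel in word-final position, so it raises to [u]. → [avliutepazwizrelu].
/riredihoxelme/: /e/ is a mid vowel in word-final position, so it raises to [i]. → [riredihoxelmi].
/aetnovujfo/: /o/ is a mid vowel in word-final position, so it raises to [u]. → [aetnovujfu].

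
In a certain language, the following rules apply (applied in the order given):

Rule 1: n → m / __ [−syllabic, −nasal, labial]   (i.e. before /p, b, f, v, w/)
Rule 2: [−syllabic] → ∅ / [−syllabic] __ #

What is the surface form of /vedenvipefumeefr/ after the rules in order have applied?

vedemvipefumeef

Rule 1 (nasal place assimilation): /n/ precedes the labial consonant /v/, so it assimilates in place to [m]. /vedenvipefumeefr/ → vedemvipefumeefr.
Rule 2 (final cluster simplification): /r/ is the second consonant of a word-final cluster /fr/, so it deletes. /vedemvipefumeefr/ → vedemvipefumeef.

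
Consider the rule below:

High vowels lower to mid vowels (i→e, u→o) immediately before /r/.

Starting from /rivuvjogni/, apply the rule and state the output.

rivuvjogni

No segment of /rivuvjogni/ meets the structural description of the rule, so the form surfaces unchanged.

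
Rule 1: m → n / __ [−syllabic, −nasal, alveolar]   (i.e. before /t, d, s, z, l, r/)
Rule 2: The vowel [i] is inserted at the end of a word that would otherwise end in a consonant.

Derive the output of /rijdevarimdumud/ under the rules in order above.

rijdevarindumudi

Rule 1 (nasal place assimilation): /m/ precedes the alveolar consonant /d/, so it assimilates in place to [n]. /rijdevarimdumud/ → rijdevarindumud.
Rule 2 (final i-epenthesis): the form ends in the consonant /d/, so [i] is inserted word-finally. /rijdevarindumud/ → rijdevarindumudi.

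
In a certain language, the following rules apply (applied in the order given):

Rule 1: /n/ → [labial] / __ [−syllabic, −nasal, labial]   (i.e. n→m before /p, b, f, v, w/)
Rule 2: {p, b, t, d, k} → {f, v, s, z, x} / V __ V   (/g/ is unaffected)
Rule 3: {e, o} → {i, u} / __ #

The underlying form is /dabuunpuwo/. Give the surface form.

Rule 1 (nasal place assimilation): /n/ precedes the labial consonant /p/, so it assimilates in place to [m]. /dabuunpuwo/ → dabuumpuwo.
Rule 2 (intervocalic spirantization): /b/ is a stop between vowels /a/ and /u/, so it spirantizes to the fricative [v]. /dabuumpuwo/ → davuumpuwo.
Rule 3 (final vowel raising): /o/ is a mid vowel in word-final position, so it raises to [u]. /davuumpuwo/ → davuumpuwu.

davuumpuwu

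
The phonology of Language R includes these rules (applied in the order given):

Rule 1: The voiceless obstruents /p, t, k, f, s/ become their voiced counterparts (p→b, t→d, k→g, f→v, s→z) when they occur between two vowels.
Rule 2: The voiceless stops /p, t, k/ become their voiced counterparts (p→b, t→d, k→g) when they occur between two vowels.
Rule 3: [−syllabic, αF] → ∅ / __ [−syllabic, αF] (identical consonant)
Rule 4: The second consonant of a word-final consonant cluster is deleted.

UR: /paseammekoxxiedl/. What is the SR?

Rule 1 (intervocalic voicing): /s/ is a voiceless obstruent between vowels /a/ and /e/, so it voices to [z]. /k/ is a voiceless obstruent between vowels /e/ and /o/, so it voices to [g]. /paseammekoxxiedl/ → pazeammegoxxiedl.
Rule 2 (intervocalic voicing): no segment meets the environment; /pazeammegoxxiedl/ is unchanged.
Rule 3 (degemination): /mm/ is a geminate; the first /m/ deletes. /xx/ is a geminate; the first /x/ deletes. /pazeammegoxxiedl/ → pazeamegoxiedl.
Rule 4 (final cluster simplification): /l/ is the second consonant of a word-final cluster /dl/, so it deletes. /pazeamegoxiedl/ → pazeamegoxied.

pazeamegoxied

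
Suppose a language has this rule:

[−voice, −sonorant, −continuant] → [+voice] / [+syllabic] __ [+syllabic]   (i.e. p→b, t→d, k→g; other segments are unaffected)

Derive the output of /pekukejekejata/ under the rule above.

/k/ is a voiceless stop between vowels /e/ and /u/, so it voices to [g].
/k/ is a voiceless stop between vowels /u/ and /e/, so it voices to [g].
/k/ is a voiceless stop between vowels /e/ and /e/, so it voices to [g].
/t/ is a voiceless stop between vowels /a/ and /a/, so it voices to [d].
The other instance of /p/ does not occur in the required environment and remains unchanged.
Surface form: [pegugejegejada].

pegugejegejada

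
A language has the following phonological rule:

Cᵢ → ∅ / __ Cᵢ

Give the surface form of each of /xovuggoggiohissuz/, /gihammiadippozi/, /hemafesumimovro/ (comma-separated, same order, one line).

/xovuggoggiohissuz/: /gg/ is a geminate; the first /g/ deletes. /gg/ is a geminate; the first /g/ deletes. /ss/ is a geminate; the first /s/ deletes. → [xovugogiohisuz].
/gihammiadippozi/: /mm/ is a geminate; the first /m/ deletes. /pp/ is a geminate; the first /p/ deletes. → [gihamiadipozi].
/hemafesumimovro/: the rule's environment is not met; surfaces unchanged as [hemafesumimovro].

xovugogiohisuz, gihamiadipozi, hemafesumimovro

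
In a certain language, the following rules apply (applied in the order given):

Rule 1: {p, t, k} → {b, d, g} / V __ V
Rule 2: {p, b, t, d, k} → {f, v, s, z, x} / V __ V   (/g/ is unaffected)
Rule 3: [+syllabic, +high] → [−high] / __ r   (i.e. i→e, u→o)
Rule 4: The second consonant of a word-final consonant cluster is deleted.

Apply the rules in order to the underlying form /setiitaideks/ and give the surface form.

seziizaizek

Rule 1 (intervocalic voicing): /t/ is a voiceless stop between vowels /e/ and /i/, so it voices to [d]. /t/ is a voiceless stop between vowels /i/ and /a/, so it voices to [d]. /setiitaideks/ → sediidaideks.
Rule 2 (intervocalic spirantization): /d/ is a stop between vowels /e/ and /i/, so it spirantizes to the fricative [z]. /d/ is a stop between vowels /i/ and /a/, so it spirantizes to the fricative [z]. /d/ is a stop between vowels /i/ and /e/, so it spirantizes to the fricative [z]. /sediidaideks/ → seziizaizeks.
Rule 3 (pre-rhotic lowering): no segment meets the environment; /seziizaizeks/ is unchanged.
Rule 4 (final cluster simplification): /s/ is the second consonant of a word-final cluster /ks/, so it deletes. /seziizaizeks/ → seziizaizek.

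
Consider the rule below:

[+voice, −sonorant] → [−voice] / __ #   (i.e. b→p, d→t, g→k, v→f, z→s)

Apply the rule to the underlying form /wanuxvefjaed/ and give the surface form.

wanuxvefjaet

Scanning /wanuxvefjaed/: /v/ at position 6 is not in the conditioning environment; /d/ is a voiced obstruent in word-final position, so it devoices to [t].
Result: [wanuxvefjaet].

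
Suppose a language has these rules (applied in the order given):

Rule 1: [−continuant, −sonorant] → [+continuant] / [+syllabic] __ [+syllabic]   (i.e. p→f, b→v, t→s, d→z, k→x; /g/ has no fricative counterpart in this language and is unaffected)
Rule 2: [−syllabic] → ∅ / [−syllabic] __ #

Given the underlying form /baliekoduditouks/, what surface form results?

baliexozuzisouk

Rule 1 (intervocalic spirantization): /k/ is a stop between vowels /e/ and /o/, so it spirantizes to the fricative [x]. /d/ is a stop between vowels /o/ and /u/, so it spirantizes to the fricative [z]. /d/ is a stop between vowels /u/ and /i/, so it spirantizes to the fricative [z]. /t/ is a stop between vowels /i/ and /o/, so it spirantizes to the fricative [s]. /baliekoduditouks/ → baliexozuzisouks.
Rule 2 (final cluster simplification): /s/ is the second consonant of a word-final cluster /ks/, so it deletes. /baliexozuzisouks/ → baliexozuzisouk.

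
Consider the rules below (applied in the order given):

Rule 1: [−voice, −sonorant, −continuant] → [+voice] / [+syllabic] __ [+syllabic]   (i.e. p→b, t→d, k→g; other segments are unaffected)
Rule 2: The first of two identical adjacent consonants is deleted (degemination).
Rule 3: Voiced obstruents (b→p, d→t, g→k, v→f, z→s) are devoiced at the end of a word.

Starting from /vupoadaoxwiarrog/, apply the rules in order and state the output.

vuboadaoxwiarok

Rule 1 (intervocalic voicing): /p/ is a voiceless stop between vowels /u/ and /o/, so it voices to [b]. /vupoadaoxwiarrog/ → vuboadaoxwiarrog.
Rule 2 (degemination): /rr/ is a geminate; the first /r/ deletes. /vuboadaoxwiarrog/ → vuboadaoxwiarog.
Rule 3 (final devoicing): /g/ is a voiced obstruent in word-final position, so it devoices to [k]. /vuboadaoxwiarog/ → vuboadaoxwiarok.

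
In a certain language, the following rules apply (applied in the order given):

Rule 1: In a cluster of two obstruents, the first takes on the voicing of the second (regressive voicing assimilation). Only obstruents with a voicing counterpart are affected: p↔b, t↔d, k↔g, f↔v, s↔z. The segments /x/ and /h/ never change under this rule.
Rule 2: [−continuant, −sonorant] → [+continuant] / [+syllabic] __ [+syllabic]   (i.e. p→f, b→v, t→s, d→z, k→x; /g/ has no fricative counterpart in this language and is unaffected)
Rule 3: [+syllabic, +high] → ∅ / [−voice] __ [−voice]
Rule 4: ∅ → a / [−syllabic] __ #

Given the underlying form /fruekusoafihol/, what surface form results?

fruexsoafhola

Rule 1 (regressive voicing assimilation): no segment meets the environment; /fruekusoafihol/ is unchanged.
Rule 2 (intervocalic spirantization): /k/ is a stop between vowels /e/ and /u/, so it spirantizes to the fricative [x]. /fruekusoafihol/ → fruexusoafihol.
Rule 3 (high vowel syncope): /u/ is a high vowel flanked by voiceless consonants /x/ and /s/, so it deletes. /i/ is a high vowel flanked by voiceless consonants /f/ and /h/, so it deletes. /fruexusoafihol/ → fruexsoafhol.
Rule 4 (final a-epenthesis): the form ends in the consonant /l/, so [a] is inserted word-finally. /fruexsoafhol/ → fruexsoafhola.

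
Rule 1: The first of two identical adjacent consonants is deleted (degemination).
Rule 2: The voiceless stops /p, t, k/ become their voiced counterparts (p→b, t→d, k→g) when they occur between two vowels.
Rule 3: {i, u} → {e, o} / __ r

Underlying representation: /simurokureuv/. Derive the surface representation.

simorogoreuv

Rule 1 (degemination): no segment meets the environment; /simurokureuv/ is unchanged.
Rule 2 (intervocalic voicing): /k/ is a voiceless stop between vowels /o/ and /u/, so it voices to [g]. /simurokureuv/ → simurogureuv.
Rule 3 (pre-rhotic lowering): /u/ is a high vowel immediately before /r/, so it lowers to [o]. /u/ is a high vowel immediately before /r/, so it lowers to [o]. /simurogureuv/ → simorogoreuv.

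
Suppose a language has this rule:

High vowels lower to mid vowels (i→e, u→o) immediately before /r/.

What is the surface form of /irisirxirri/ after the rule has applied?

Scanning /irisirxirri/: /i/ is a high vowel immediately before /r/, so it lowers to [e]; /i/ at position 3 is not in the conditioning environment; /i/ is a high vowel immediately before /r/, so it lowers to [e]; /i/ is a high vowel immediately before /r/, so it lowers to [e]; /i/ at position 11 is not in the conditioning environment.
Result: [eriserxerri].

eriserxerri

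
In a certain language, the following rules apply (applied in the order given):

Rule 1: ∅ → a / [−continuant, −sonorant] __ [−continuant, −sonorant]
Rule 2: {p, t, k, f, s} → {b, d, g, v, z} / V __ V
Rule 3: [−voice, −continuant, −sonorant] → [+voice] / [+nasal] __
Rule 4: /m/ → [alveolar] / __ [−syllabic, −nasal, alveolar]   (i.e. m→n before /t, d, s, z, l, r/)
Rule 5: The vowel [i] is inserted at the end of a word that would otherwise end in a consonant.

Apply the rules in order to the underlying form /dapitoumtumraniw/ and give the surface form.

Rule 1 (stop-cluster a-epenthesis): no segment meets the environment; /dapitoumtumraniw/ is unchanged.
Rule 2 (intervocalic voicing): /p/ is a voiceless obstruent between vowels /a/ and /i/, so it voices to [b]. /t/ is a voiceless obstruent between vowels /i/ and /o/, so it voices to [d]. /dapitoumtumraniw/ → dabidoumtumraniw.
Rule 3 (post-nasal voicing): /t/ is a voiceless stop immediately after the nasal /m/, so it voices to [d]. /dabidoumtumraniw/ → dabidoumdumraniw.
Rule 4 (nasal place assimilation): /m/ precedes the alveolar consonant /d/, so it assimilates in place to [n]. /m/ precedes the alveolar consonant /r/, so it assimilates in place to [n]. /dabidoumdumraniw/ → dabidoundunraniw.
Rule 5 (final i-epenthesis): the form ends in the consonant /w/, so [i] is inserted word-finally. /dabidoundunraniw/ → dabidoundunraniwi.

dabidoundunraniwi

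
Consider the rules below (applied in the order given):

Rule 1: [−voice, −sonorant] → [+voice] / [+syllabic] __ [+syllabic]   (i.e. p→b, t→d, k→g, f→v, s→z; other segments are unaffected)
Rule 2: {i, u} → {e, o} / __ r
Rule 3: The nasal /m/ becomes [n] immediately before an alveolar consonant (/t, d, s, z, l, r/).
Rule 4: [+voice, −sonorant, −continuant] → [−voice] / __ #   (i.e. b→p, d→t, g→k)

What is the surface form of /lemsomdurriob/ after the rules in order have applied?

Rule 1 (intervocalic voicing): no segment meets the environment; /lemsomdurriob/ is unchanged.
Rule 2 (pre-rhotic lowering): /u/ is a high vowel immediately before /r/, so it lowers to [o]. /lemsomdurriob/ → lemsomdorriob.
Rule 3 (nasal place assimilation): /m/ precedes the alveolar consonant /s/, so it assimilates in place to [n]. /m/ precedes the alveolar consonant /d/, so it assimilates in place to [n]. /lemsomdorriob/ → lensondorriob.
Rule 4 (final devoicing): /b/ is a voiced stop in word-final position, so it devoices to [p]. /lensondorriob/ → lensondorriop.

lensondorriop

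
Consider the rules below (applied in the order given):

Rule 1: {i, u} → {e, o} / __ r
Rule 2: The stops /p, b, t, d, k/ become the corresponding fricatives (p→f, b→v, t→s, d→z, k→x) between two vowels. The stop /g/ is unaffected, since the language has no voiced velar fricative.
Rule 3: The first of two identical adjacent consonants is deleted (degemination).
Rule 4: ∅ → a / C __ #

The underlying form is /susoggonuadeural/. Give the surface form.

susogonuazeorala

Rule 1 (pre-rhotic lowering): /u/ is a high vowel immediately before /r/, so it lowers to [o]. /susoggonuadeural/ → susoggonuadeoral.
Rule 2 (intervocalic spirantization): /d/ is a stop between vowels /a/ and /e/, so it spirantizes to the fricative [z]. /susoggonuadeoral/ → susoggonuazeoral.
Rule 3 (degemination): /gg/ is a geminate; the first /g/ deletes. /susoggonuazeoral/ → susogonuazeoral.
Rule 4 (final a-epenthesis): the form ends in the consonant /l/, so [a] is inserted word-finally. /susogonuazeoral/ → susogonuazeorala.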